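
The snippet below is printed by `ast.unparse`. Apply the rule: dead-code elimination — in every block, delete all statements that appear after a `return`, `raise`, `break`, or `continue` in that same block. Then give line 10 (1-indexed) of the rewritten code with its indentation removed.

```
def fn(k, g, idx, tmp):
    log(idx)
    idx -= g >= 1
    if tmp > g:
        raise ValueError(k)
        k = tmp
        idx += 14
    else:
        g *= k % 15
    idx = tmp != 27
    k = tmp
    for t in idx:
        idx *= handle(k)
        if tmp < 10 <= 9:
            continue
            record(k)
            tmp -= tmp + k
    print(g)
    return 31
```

Transformed code:
def fn(k, g, idx, tmp):
    log(idx)
    idx -= g >= 1
    if tmp > g:
        raise ValueError(k)
    else:
        g *= k % 15
    idx = tmp != 27
    k = tmp
    for t in idx:
        idx *= handle(k)
        if tmp < 10 <= 9:
            continue
    print(g)
    return 31

for t in idx:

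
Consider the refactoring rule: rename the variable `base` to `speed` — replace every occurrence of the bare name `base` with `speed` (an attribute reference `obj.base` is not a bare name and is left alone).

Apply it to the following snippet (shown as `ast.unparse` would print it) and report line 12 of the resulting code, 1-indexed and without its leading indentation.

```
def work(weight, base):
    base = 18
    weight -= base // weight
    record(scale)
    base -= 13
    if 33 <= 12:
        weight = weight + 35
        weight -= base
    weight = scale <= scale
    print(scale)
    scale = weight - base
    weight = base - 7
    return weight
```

Transformed code:
def work(weight, speed):
    speed = 18
    weight -= speed // weight
    record(scale)
    speed -= 13
    if 33 <= 12:
        weight = weight + 35
        weight -= speed
    weight = scale <= scale
    print(scale)
    scale = weight - speed
    weight = speed - 7
    return weight

weight = speed - 7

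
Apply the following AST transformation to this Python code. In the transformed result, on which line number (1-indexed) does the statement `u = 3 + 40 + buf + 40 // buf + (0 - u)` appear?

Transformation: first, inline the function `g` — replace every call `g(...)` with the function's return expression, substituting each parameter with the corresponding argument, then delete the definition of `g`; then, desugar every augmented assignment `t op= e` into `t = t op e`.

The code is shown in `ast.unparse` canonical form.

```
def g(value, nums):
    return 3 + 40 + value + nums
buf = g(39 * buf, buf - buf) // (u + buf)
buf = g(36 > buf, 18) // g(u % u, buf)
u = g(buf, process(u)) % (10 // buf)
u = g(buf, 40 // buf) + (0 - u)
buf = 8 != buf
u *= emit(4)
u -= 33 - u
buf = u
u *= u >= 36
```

4

Transformed code:
buf = (3 + 40 + 39 * buf + (buf - buf)) // (u + buf)
buf = (3 + 40 + (36 > buf) + 18) // (3 + 40 + u % u + buf)
u = (3 + 40 + buf + process(u)) % (10 // buf)
u = 3 + 40 + buf + 40 // buf + (0 - u)
buf = 8 != buf
u = u * emit(4)
u = u - (33 - u)
buf = u
u = u * (u >= 36)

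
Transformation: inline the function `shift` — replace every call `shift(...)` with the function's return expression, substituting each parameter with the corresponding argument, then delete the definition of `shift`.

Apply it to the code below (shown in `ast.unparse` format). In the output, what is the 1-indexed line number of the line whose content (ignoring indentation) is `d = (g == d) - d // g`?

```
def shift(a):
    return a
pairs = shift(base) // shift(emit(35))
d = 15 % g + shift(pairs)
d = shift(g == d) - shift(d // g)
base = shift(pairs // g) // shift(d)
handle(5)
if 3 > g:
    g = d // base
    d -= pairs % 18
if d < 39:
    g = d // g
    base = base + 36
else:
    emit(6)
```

Transformed code:
pairs = base // emit(35)
d = 15 % g + pairs
d = (g == d) - d // g
base = pairs // g // d
handle(5)
if 3 > g:
    g = d // base
    d -= pairs % 18
if d < 39:
    g = d // g
    base = base + 36
else:
    emit(6)

3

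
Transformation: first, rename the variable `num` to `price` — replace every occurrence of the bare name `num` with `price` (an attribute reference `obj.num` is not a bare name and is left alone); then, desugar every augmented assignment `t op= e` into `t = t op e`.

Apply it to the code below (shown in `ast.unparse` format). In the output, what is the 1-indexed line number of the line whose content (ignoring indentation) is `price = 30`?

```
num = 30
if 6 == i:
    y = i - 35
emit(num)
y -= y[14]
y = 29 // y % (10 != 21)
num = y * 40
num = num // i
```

Transformed code:
price = 30
if 6 == i:
    y = i - 35
emit(price)
y = y - y[14]
y = 29 // y % (10 != 21)
price = y * 40
price = price // i

1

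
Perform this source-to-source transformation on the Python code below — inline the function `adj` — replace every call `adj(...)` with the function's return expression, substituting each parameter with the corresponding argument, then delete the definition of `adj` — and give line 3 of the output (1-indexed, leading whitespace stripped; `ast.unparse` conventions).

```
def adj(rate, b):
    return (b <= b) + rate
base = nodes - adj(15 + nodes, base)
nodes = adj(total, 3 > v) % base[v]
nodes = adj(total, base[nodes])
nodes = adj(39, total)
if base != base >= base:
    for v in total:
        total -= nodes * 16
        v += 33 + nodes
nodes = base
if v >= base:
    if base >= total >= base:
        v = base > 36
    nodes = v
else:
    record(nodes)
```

nodes = (base[nodes] <= base[nodes]) + total

Transformed code:
base = nodes - ((base <= base) + (15 + nodes))
nodes = (((3 > v) <= (3 > v)) + total) % base[v]
nodes = (base[nodes] <= base[nodes]) + total
nodes = (total <= total) + 39
if base != base >= base:
    for v in total:
        total -= nodes * 16
        v += 33 + nodes
nodes = base
if v >= base:
    if base >= total >= base:
        v = base > 36
    nodes = v
else:
    record(nodes)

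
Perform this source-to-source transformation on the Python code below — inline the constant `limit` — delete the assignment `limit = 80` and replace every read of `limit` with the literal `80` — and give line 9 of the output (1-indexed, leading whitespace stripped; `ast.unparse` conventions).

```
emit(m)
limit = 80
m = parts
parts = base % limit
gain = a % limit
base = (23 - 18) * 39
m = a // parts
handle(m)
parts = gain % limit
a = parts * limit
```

a = parts * 80

Transformed code:
emit(m)
m = parts
parts = base % 80
gain = a % 80
base = (23 - 18) * 39
m = a // parts
handle(m)
parts = gain % 80
a = parts * 80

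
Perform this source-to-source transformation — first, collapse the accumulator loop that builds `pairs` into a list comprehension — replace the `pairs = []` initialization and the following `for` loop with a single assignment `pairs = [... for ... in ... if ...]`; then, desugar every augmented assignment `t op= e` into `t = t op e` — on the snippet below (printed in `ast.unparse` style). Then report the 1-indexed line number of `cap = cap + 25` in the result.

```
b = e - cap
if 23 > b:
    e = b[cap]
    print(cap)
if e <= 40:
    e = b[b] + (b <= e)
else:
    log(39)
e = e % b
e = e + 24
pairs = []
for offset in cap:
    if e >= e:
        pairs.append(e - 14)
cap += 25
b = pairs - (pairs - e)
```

Transformed code:
b = e - cap
if 23 > b:
    e = b[cap]
    print(cap)
if e <= 40:
    e = b[b] + (b <= e)
else:
    log(39)
e = e % b
e = e + 24
pairs = [e - 14 for offset in cap if e >= e]
cap = cap + 25
b = pairs - (pairs - e)

12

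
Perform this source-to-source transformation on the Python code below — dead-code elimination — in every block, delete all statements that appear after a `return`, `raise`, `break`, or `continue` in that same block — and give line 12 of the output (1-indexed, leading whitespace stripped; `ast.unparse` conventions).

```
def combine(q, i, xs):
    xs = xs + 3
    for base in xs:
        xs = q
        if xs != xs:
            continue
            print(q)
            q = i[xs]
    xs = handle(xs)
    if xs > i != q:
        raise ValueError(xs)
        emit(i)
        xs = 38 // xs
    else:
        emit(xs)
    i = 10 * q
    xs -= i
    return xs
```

Transformed code:
def combine(q, i, xs):
    xs = xs + 3
    for base in xs:
        xs = q
        if xs != xs:
            continue
    xs = handle(xs)
    if xs > i != q:
        raise ValueError(xs)
    else:
        emit(xs)
    i = 10 * q
    xs -= i
    return xs

i = 10 * q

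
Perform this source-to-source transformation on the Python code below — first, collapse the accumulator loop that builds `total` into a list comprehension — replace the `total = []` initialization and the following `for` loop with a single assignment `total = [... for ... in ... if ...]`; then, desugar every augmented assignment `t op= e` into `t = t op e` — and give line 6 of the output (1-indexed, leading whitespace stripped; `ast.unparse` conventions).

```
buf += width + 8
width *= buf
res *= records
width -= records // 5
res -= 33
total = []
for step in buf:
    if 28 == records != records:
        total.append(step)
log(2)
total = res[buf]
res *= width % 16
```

Transformed code:
buf = buf + (width + 8)
width = width * buf
res = res * records
width = width - records // 5
res = res - 33
total = [step for step in buf if 28 == records != records]
log(2)
total = res[buf]
res = res * (width % 16)

total = [step for step in buf if 28 == records != records]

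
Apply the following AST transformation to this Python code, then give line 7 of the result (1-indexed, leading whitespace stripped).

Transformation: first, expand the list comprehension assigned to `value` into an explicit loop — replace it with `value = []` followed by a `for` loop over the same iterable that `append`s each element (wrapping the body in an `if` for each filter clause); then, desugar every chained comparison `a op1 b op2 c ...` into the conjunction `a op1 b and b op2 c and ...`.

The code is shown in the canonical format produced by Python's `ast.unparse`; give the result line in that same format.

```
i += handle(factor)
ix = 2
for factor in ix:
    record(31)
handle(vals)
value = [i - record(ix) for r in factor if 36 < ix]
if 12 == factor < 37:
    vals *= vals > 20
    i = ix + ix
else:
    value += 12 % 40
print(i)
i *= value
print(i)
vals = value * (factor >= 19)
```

for r in factor:

Transformed code:
i += handle(factor)
ix = 2
for factor in ix:
    record(31)
handle(vals)
value = []
for r in factor:
    if 36 < ix:
        value.append(i - record(ix))
if 12 == factor and factor < 37:
    vals *= vals > 20
    i = ix + ix
else:
    value += 12 % 40
print(i)
i *= value
print(i)
vals = value * (factor >= 19)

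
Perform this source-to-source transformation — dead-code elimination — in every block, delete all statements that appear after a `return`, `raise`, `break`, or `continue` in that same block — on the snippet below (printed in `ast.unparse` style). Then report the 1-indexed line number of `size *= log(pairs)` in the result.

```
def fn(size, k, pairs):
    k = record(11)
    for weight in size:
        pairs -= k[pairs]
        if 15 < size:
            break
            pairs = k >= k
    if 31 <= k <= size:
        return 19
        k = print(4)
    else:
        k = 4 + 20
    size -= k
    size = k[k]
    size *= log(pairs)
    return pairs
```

Transformed code:
def fn(size, k, pairs):
    k = record(11)
    for weight in size:
        pairs -= k[pairs]
        if 15 < size:
            break
    if 31 <= k <= size:
        return 19
    else:
        k = 4 + 20
    size -= k
    size = k[k]
    size *= log(pairs)
    return pairs

13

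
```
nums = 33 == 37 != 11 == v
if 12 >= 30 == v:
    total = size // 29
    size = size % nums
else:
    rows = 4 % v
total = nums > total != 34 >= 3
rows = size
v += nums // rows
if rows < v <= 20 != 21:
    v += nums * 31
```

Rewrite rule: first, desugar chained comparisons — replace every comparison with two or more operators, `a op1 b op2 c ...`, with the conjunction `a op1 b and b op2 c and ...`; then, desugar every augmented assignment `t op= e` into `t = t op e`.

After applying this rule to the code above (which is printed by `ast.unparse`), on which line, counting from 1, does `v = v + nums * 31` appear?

Transformed code:
nums = 33 == 37 and 37 != 11 and (11 == v)
if 12 >= 30 and 30 == v:
    total = size // 29
    size = size % nums
else:
    rows = 4 % v
total = nums > total and total != 34 and (34 >= 3)
rows = size
v = v + nums // rows
if rows < v and v <= 20 and (20 != 21):
    v = v + nums * 31

11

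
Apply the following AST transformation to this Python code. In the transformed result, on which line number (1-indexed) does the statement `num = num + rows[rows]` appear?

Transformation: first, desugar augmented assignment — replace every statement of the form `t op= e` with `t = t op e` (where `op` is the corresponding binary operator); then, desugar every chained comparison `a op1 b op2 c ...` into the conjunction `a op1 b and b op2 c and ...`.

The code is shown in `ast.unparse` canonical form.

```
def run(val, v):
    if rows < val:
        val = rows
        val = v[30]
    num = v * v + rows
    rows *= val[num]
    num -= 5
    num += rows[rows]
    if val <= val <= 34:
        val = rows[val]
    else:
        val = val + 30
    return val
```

8

Transformed code:
def run(val, v):
    if rows < val:
        val = rows
        val = v[30]
    num = v * v + rows
    rows = rows * val[num]
    num = num - 5
    num = num + rows[rows]
    if val <= val and val <= 34:
        val = rows[val]
    else:
        val = val + 30
    return val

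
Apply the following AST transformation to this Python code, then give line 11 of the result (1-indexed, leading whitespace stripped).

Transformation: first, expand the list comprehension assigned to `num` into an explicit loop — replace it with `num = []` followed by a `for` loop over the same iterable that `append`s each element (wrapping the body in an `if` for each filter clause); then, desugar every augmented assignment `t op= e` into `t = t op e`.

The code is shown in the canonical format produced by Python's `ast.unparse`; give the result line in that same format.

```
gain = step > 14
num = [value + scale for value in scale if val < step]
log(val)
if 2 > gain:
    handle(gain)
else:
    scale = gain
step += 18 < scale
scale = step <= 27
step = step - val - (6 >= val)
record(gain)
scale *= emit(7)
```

step = step + (18 < scale)

Transformed code:
gain = step > 14
num = []
for value in scale:
    if val < step:
        num.append(value + scale)
log(val)
if 2 > gain:
    handle(gain)
else:
    scale = gain
step = step + (18 < scale)
scale = step <= 27
step = step - val - (6 >= val)
record(gain)
scale = scale * emit(7)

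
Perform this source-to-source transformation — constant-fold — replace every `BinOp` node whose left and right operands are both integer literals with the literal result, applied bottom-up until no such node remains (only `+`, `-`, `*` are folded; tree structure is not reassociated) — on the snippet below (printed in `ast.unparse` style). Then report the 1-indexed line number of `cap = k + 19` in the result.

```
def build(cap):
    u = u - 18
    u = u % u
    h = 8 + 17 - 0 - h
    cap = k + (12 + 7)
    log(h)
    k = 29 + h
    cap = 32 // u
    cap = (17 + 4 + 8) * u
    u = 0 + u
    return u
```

5

Transformed code:
def build(cap):
    u = u - 18
    u = u % u
    h = 25 - h
    cap = k + 19
    log(h)
    k = 29 + h
    cap = 32 // u
    cap = 29 * u
    u = 0 + u
    return u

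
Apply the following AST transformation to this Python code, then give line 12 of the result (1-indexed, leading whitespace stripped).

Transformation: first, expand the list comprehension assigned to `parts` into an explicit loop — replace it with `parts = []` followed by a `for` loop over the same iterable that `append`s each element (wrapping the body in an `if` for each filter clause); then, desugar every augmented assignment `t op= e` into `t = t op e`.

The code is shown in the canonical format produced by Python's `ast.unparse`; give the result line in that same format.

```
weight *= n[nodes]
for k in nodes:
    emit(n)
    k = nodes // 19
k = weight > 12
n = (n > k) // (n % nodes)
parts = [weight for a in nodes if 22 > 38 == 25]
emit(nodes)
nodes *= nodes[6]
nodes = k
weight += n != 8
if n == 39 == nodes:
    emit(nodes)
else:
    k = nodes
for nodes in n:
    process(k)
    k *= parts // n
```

nodes = nodes * nodes[6]

Transformed code:
weight = weight * n[nodes]
for k in nodes:
    emit(n)
    k = nodes // 19
k = weight > 12
n = (n > k) // (n % nodes)
parts = []
for a in nodes:
    if 22 > 38 == 25:
        parts.append(weight)
emit(nodes)
nodes = nodes * nodes[6]
nodes = k
weight = weight + (n != 8)
if n == 39 == nodes:
    emit(nodes)
else:
    k = nodes
for nodes in n:
    process(k)
    k = k * (parts // n)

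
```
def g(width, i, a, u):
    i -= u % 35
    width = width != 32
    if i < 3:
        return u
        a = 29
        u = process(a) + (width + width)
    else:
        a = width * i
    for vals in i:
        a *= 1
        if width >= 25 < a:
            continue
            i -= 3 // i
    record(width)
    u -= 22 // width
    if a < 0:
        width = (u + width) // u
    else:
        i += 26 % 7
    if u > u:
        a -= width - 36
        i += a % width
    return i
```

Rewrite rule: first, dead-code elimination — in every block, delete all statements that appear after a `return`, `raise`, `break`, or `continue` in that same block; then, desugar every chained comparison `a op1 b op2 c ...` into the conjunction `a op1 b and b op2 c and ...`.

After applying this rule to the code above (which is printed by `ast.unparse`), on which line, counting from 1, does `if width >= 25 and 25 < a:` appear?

Transformed code:
def g(width, i, a, u):
    i -= u % 35
    width = width != 32
    if i < 3:
        return u
    else:
        a = width * i
    for vals in i:
        a *= 1
        if width >= 25 and 25 < a:
            continue
    record(width)
    u -= 22 // width
    if a < 0:
        width = (u + width) // u
    else:
        i += 26 % 7
    if u > u:
        a -= width - 36
        i += a % width
    return i

10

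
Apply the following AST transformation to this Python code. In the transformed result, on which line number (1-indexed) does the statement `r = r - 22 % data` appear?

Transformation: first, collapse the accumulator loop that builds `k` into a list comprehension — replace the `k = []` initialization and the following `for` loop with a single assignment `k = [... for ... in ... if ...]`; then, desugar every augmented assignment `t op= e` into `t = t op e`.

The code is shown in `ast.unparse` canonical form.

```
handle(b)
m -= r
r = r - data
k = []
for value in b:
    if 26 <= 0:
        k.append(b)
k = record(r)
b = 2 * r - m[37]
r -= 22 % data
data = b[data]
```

Transformed code:
handle(b)
m = m - r
r = r - data
k = [b for value in b if 26 <= 0]
k = record(r)
b = 2 * r - m[37]
r = r - 22 % data
data = b[data]

7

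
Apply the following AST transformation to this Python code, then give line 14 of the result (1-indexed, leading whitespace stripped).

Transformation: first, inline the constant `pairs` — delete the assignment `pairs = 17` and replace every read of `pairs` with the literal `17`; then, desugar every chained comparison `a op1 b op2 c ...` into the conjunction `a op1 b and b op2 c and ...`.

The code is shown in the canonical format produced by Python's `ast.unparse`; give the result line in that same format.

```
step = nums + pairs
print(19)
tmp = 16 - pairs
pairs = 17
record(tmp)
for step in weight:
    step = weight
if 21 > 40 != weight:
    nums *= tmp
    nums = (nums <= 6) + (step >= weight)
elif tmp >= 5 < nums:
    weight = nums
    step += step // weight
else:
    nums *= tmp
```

Transformed code:
step = nums + 17
print(19)
tmp = 16 - 17
record(tmp)
for step in weight:
    step = weight
if 21 > 40 and 40 != weight:
    nums *= tmp
    nums = (nums <= 6) + (step >= weight)
elif tmp >= 5 and 5 < nums:
    weight = nums
    step += step // weight
else:
    nums *= tmp

nums *= tmp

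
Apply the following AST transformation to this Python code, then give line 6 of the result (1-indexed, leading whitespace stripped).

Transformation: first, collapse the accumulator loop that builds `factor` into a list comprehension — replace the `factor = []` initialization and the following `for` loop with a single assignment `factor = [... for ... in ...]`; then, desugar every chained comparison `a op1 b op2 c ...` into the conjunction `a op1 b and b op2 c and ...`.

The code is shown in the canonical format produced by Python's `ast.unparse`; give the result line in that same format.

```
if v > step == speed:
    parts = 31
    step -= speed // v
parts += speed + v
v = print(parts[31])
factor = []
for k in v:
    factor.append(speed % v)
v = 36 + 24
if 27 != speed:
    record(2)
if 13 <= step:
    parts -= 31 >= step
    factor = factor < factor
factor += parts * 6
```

factor = [speed % v for k in v]

Transformed code:
if v > step and step == speed:
    parts = 31
    step -= speed // v
parts += speed + v
v = print(parts[31])
factor = [speed % v for k in v]
v = 36 + 24
if 27 != speed:
    record(2)
if 13 <= step:
    parts -= 31 >= step
    factor = factor < factor
factor += parts * 6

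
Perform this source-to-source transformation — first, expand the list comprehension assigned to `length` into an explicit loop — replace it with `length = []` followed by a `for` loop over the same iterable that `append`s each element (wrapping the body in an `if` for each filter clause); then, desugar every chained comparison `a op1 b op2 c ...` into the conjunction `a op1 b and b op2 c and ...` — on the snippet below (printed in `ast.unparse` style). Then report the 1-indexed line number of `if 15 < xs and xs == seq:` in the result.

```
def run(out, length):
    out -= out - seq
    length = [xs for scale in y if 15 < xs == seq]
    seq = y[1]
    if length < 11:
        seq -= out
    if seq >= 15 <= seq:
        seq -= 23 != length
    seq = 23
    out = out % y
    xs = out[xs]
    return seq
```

Transformed code:
def run(out, length):
    out -= out - seq
    length = []
    for scale in y:
        if 15 < xs and xs == seq:
            length.append(xs)
    seq = y[1]
    if length < 11:
        seq -= out
    if seq >= 15 and 15 <= seq:
        seq -= 23 != length
    seq = 23
    out = out % y
    xs = out[xs]
    return seq

5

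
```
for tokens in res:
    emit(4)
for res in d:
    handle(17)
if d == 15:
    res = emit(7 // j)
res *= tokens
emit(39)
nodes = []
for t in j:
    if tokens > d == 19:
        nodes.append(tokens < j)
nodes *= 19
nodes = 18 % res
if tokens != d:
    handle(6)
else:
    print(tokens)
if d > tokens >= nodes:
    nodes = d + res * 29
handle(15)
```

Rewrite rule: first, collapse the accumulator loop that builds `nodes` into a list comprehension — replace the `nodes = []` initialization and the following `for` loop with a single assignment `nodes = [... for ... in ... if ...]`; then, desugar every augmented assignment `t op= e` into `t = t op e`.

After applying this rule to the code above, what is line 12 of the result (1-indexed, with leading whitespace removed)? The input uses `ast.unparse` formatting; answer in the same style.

Transformed code:
for tokens in res:
    emit(4)
for res in d:
    handle(17)
if d == 15:
    res = emit(7 // j)
res = res * tokens
emit(39)
nodes = [tokens < j for t in j if tokens > d == 19]
nodes = nodes * 19
nodes = 18 % res
if tokens != d:
    handle(6)
else:
    print(tokens)
if d > tokens >= nodes:
    nodes = d + res * 29
handle(15)

if tokens != d:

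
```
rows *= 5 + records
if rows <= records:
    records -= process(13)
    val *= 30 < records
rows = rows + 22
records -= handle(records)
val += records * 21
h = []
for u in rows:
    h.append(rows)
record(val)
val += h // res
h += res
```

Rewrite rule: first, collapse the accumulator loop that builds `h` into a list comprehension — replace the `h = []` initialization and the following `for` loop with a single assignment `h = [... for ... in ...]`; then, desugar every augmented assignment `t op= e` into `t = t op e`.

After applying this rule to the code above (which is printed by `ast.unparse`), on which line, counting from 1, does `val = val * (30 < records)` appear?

Transformed code:
rows = rows * (5 + records)
if rows <= records:
    records = records - process(13)
    val = val * (30 < records)
rows = rows + 22
records = records - handle(records)
val = val + records * 21
h = [rows for u in rows]
record(val)
val = val + h // res
h = h + res

4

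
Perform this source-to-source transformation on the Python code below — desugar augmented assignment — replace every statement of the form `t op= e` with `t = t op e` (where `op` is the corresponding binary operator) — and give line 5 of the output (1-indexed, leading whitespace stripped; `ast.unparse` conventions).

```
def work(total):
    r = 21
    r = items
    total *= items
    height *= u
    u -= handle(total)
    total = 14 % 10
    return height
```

Transformed code:
def work(total):
    r = 21
    r = items
    total = total * items
    height = height * u
    u = u - handle(total)
    total = 14 % 10
    return height

height = height * u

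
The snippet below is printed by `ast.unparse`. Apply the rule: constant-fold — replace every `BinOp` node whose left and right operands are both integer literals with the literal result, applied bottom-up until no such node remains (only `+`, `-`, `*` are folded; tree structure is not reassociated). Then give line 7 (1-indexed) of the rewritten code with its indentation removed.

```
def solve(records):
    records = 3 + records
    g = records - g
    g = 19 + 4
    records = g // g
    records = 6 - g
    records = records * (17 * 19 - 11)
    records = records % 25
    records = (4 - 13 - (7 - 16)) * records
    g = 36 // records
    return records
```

records = records * 312

Transformed code:
def solve(records):
    records = 3 + records
    g = records - g
    g = 23
    records = g // g
    records = 6 - g
    records = records * 312
    records = records % 25
    records = 0 * records
    g = 36 // records
    return records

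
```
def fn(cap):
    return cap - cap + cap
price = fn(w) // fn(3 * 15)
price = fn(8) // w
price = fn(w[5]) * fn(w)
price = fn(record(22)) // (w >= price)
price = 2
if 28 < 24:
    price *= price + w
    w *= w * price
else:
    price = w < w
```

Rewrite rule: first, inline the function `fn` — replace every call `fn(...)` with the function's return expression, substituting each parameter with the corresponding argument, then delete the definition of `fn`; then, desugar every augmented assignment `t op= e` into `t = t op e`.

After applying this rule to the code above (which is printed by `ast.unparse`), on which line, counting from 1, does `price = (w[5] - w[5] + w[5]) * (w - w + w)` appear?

3

Transformed code:
price = (w - w + w) // (3 * 15 - 3 * 15 + 3 * 15)
price = (8 - 8 + 8) // w
price = (w[5] - w[5] + w[5]) * (w - w + w)
price = (record(22) - record(22) + record(22)) // (w >= price)
price = 2
if 28 < 24:
    price = price * (price + w)
    w = w * (w * price)
else:
    price = w < w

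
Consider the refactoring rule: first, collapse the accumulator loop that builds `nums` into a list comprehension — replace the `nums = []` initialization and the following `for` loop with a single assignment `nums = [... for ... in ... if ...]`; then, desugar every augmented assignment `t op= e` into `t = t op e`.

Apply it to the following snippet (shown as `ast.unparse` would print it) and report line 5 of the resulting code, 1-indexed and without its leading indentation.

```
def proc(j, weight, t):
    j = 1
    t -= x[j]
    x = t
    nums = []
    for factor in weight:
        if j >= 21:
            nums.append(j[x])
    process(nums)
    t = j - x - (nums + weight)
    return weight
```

Transformed code:
def proc(j, weight, t):
    j = 1
    t = t - x[j]
    x = t
    nums = [j[x] for factor in weight if j >= 21]
    process(nums)
    t = j - x - (nums + weight)
    return weight

nums = [j[x] for factor in weight if j >= 21]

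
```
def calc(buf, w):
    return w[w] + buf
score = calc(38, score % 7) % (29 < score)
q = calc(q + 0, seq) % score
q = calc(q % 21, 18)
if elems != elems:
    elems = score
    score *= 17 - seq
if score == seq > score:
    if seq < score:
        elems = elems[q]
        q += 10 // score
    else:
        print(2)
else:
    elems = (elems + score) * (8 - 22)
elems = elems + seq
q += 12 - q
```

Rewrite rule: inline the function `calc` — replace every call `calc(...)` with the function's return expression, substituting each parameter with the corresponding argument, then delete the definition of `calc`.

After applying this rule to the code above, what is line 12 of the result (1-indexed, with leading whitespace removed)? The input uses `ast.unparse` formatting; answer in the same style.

Transformed code:
score = ((score % 7)[score % 7] + 38) % (29 < score)
q = (seq[seq] + (q + 0)) % score
q = 18[18] + q % 21
if elems != elems:
    elems = score
    score *= 17 - seq
if score == seq > score:
    if seq < score:
        elems = elems[q]
        q += 10 // score
    else:
        print(2)
else:
    elems = (elems + score) * (8 - 22)
elems = elems + seq
q += 12 - q

print(2)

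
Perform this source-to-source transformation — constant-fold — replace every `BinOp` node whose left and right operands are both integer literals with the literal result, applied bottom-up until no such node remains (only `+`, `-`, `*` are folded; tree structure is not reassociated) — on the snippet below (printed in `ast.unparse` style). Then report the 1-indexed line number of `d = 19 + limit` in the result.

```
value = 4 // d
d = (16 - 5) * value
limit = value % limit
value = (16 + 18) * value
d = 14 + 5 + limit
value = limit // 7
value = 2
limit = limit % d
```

Transformed code:
value = 4 // d
d = 11 * value
limit = value % limit
value = 34 * value
d = 19 + limit
value = limit // 7
value = 2
limit = limit % d

5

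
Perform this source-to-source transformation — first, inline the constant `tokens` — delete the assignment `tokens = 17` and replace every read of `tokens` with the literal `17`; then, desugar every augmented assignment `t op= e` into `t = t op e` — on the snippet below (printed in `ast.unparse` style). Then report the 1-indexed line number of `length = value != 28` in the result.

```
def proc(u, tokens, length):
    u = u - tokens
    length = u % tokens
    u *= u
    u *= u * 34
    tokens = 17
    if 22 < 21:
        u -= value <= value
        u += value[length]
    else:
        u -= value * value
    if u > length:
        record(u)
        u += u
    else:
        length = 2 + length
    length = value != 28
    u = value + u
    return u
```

16

Transformed code:
def proc(u, tokens, length):
    u = u - 17
    length = u % 17
    u = u * u
    u = u * (u * 34)
    if 22 < 21:
        u = u - (value <= value)
        u = u + value[length]
    else:
        u = u - value * value
    if u > length:
        record(u)
        u = u + u
    else:
        length = 2 + length
    length = value != 28
    u = value + u
    return u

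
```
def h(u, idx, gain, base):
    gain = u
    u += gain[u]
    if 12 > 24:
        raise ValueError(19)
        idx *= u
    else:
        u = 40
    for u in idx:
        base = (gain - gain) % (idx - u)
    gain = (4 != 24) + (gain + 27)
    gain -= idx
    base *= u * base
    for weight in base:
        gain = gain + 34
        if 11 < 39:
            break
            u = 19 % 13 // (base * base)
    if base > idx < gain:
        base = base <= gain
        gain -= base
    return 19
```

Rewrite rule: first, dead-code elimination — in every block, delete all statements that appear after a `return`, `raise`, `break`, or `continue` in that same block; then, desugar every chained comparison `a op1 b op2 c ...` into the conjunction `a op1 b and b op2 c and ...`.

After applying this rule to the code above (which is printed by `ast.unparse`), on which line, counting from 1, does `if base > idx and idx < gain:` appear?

Transformed code:
def h(u, idx, gain, base):
    gain = u
    u += gain[u]
    if 12 > 24:
        raise ValueError(19)
    else:
        u = 40
    for u in idx:
        base = (gain - gain) % (idx - u)
    gain = (4 != 24) + (gain + 27)
    gain -= idx
    base *= u * base
    for weight in base:
        gain = gain + 34
        if 11 < 39:
            break
    if base > idx and idx < gain:
        base = base <= gain
        gain -= base
    return 19

17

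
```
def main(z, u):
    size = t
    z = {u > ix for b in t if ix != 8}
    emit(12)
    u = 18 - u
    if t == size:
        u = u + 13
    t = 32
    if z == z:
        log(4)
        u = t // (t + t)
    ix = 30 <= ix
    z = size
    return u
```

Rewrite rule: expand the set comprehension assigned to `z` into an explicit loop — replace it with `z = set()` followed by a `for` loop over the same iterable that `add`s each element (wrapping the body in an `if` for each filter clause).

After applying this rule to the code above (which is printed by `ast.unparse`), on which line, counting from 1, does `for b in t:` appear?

Transformed code:
def main(z, u):
    size = t
    z = set()
    for b in t:
        if ix != 8:
            z.add(u > ix)
    emit(12)
    u = 18 - u
    if t == size:
        u = u + 13
    t = 32
    if z == z:
        log(4)
        u = t // (t + t)
    ix = 30 <= ix
    z = size
    return u

4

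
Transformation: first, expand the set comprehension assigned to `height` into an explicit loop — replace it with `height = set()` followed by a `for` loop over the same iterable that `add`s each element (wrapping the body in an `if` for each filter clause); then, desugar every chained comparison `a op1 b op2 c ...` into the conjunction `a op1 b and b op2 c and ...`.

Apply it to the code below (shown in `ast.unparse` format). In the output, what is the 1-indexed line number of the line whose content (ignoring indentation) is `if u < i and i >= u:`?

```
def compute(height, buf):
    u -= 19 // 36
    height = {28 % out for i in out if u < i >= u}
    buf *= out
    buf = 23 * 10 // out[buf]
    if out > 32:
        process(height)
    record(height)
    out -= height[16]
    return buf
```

5

Transformed code:
def compute(height, buf):
    u -= 19 // 36
    height = set()
    for i in out:
        if u < i and i >= u:
            height.add(28 % out)
    buf *= out
    buf = 23 * 10 // out[buf]
    if out > 32:
        process(height)
    record(height)
    out -= height[16]
    return buf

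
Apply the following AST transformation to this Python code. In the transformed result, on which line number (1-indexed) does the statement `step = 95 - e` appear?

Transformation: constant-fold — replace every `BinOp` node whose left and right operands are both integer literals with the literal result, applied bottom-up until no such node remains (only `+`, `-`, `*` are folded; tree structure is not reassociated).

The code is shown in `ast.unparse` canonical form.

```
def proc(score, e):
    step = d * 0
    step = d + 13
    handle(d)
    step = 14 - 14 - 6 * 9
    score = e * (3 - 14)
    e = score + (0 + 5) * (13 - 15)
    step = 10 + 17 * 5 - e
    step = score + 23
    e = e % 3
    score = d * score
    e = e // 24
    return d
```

8

Transformed code:
def proc(score, e):
    step = d * 0
    step = d + 13
    handle(d)
    step = -54
    score = e * -11
    e = score + -10
    step = 95 - e
    step = score + 23
    e = e % 3
    score = d * score
    e = e // 24
    return d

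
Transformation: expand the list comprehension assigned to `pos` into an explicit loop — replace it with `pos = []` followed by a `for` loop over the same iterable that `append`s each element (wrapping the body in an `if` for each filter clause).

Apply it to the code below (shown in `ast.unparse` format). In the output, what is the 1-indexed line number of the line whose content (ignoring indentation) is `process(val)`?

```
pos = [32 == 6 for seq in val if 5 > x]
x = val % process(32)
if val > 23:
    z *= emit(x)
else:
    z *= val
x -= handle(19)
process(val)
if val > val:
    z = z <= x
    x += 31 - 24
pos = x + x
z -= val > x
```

11

Transformed code:
pos = []
for seq in val:
    if 5 > x:
        pos.append(32 == 6)
x = val % process(32)
if val > 23:
    z *= emit(x)
else:
    z *= val
x -= handle(19)
process(val)
if val > val:
    z = z <= x
    x += 31 - 24
pos = x + x
z -= val > x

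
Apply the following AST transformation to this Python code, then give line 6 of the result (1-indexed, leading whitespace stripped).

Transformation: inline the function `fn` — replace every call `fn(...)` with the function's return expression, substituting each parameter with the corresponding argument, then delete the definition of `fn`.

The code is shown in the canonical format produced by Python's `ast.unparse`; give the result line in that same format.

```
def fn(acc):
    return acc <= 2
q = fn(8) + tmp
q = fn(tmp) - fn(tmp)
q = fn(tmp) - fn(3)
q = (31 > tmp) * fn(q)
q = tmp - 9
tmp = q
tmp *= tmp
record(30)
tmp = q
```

tmp = q

Transformed code:
q = (8 <= 2) + tmp
q = (tmp <= 2) - (tmp <= 2)
q = (tmp <= 2) - (3 <= 2)
q = (31 > tmp) * (q <= 2)
q = tmp - 9
tmp = q
tmp *= tmp
record(30)
tmp = q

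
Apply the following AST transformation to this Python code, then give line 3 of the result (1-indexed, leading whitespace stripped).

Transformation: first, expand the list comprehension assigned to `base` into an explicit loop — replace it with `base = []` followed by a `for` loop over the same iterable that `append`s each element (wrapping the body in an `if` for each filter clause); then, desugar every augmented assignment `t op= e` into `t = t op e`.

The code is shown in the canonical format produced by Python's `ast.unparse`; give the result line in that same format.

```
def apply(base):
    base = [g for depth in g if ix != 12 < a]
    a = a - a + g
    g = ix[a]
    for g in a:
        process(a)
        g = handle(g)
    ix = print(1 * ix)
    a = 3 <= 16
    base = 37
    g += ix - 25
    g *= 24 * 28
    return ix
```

for depth in g:

Transformed code:
def apply(base):
    base = []
    for depth in g:
        if ix != 12 < a:
            base.append(g)
    a = a - a + g
    g = ix[a]
    for g in a:
        process(a)
        g = handle(g)
    ix = print(1 * ix)
    a = 3 <= 16
    base = 37
    g = g + (ix - 25)
    g = g * (24 * 28)
    return ix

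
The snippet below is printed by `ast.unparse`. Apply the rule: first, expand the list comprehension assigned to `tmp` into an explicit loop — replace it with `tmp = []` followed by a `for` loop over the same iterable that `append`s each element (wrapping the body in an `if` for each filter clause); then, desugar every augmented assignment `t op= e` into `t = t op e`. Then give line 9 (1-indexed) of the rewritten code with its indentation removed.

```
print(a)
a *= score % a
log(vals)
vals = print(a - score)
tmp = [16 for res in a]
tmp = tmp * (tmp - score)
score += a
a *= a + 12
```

score = score + a

Transformed code:
print(a)
a = a * (score % a)
log(vals)
vals = print(a - score)
tmp = []
for res in a:
    tmp.append(16)
tmp = tmp * (tmp - score)
score = score + a
a = a * (a + 12)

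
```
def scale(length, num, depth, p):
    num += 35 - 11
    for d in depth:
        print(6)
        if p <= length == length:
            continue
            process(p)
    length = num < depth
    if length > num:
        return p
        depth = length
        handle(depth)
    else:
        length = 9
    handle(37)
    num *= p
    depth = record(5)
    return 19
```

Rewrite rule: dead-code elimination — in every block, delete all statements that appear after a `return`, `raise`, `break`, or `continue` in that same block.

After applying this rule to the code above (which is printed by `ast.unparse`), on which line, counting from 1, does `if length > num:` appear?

Transformed code:
def scale(length, num, depth, p):
    num += 35 - 11
    for d in depth:
        print(6)
        if p <= length == length:
            continue
    length = num < depth
    if length > num:
        return p
    else:
        length = 9
    handle(37)
    num *= p
    depth = record(5)
    return 19

8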